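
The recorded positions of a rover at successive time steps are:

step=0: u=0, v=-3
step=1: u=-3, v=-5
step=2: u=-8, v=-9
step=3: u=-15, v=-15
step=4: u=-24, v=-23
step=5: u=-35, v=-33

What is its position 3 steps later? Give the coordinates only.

u=-80, v=-75

Successive displacements: (-3,-2), (-5,-4), (-7,-6), (-9,-8), (-11,-10) — each changes by (-2,-2).
step 6: u=-35, v=-33 + (-13,-12) → u=-48, v=-45
step 7: u=-48, v=-45 + (-15,-14) → u=-63, v=-59
step 8: u=-63, v=-59 + (-17,-16) → u=-80, v=-75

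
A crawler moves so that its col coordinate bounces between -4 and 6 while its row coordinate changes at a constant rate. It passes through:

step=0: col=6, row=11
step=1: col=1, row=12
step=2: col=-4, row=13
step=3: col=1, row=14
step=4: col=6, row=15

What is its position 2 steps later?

The col coordinate reflects between -4 and 6, moving 5 per step.
  step 5: 6 → 1
  step 6: 1 → -4
The row coordinate changes by +1 each step: at step 6 it is 17.

col=-4, row=17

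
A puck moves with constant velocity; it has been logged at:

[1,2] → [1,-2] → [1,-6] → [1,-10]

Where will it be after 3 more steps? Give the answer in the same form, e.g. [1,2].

[1,-22]

The position changes by [+0,-4] every step.
step 4: [1,-10] + [+0,-4] → [1,-14]
step 5: [1,-14] + [+0,-4] → [1,-18]
step 6: [1,-18] + [+0,-4] → [1,-22]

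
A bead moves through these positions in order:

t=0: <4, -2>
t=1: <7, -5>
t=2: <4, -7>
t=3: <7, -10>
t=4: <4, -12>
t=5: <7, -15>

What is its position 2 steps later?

<7, -20>

The moves between consecutive positions are <+3, -3>, <-3, -2>, <+3, -3>, <-3, -2>, <+3, -3>; they repeat the 2-cycle [<+3, -3>, <-3, -2>].
step 6: apply <-3, -2> → <4, -17>
step 7: apply <+3, -3> → <7, -20>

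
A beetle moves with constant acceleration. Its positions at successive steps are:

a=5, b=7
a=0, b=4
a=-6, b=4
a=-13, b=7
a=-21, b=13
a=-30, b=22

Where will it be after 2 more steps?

a=-51, b=49

First differences are (-5, -3), (-6, +0), (-7, +3), (-8, +6), (-9, +9); their common second difference is (-1, +3) (constant acceleration).
step 6: a=-30, b=22 + (-10, +12) → a=-40, b=34
step 7: a=-40, b=34 + (-11, +15) → a=-51, b=49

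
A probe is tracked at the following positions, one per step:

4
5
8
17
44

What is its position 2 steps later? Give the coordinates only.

368

The jumps are +1, +3, +9, +27 — a geometric progression with ratio 3.
step 5: 44 + 81 → 125
step 6: 125 + 243 → 368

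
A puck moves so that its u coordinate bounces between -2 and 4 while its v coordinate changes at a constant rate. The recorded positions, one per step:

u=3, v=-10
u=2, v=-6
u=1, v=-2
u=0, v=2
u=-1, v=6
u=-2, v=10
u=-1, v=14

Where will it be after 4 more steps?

The u coordinate reflects between -2 and 4, moving 1 per step.
  step 7: -1 → 0
  step 8: 0 → 1
  step 9: 1 → 2
  step 10: 2 → 3
The v coordinate changes by +4 each step: at step 10 it is 30.

u=3, v=30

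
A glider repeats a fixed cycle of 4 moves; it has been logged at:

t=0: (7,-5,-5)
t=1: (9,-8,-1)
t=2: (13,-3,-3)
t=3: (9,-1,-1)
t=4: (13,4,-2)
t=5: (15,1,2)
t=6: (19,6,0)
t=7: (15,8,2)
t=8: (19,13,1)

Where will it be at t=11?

The moves between consecutive positions are (+2,-3,+4), (+4,+5,-2), (-4,+2,+2), (+4,+5,-1), (+2,-3,+4), (+4,+5,-2), (-4,+2,+2), (+4,+5,-1); they repeat the 4-cycle [(+2,-3,+4), (+4,+5,-2), (-4,+2,+2), (+4,+5,-1)].
step 9: apply (+2,-3,+4) → (21,10,5)
step 10: apply (+4,+5,-2) → (25,15,3)
step 11: apply (-4,+2,+2) → (21,17,5)

(21,17,5)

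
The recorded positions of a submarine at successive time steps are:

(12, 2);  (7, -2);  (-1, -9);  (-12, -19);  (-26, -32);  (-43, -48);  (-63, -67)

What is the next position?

First differences are (-5, -4), (-8, -7), (-11, -10), (-14, -13), (-17, -16), (-20, -19); their common second difference is (-3, -3) (constant acceleration).
step 7: (-63, -67) + (-23, -22) → (-86, -89)

(-86, -89)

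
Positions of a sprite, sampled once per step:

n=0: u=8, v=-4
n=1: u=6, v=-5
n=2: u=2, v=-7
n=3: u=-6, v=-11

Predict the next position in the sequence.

u=-22, v=-19

Step-to-step displacements: (-2, -1), (-4, -2), (-8, -4); each is 2× the previous.
step 4: u=-6, v=-11 + (-16, -8) → u=-22, v=-19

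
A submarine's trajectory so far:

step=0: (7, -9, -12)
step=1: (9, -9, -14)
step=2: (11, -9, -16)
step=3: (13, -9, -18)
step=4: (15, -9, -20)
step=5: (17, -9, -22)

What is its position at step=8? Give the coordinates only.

The position changes by (+2, +0, -2) every step.
step 6: (17, -9, -22) + (+2, +0, -2) → (19, -9, -24)
step 7: (19, -9, -24) + (+2, +0, -2) → (21, -9, -26)
step 8: (21, -9, -26) + (+2, +0, -2) → (23, -9, -28)

(23, -9, -28)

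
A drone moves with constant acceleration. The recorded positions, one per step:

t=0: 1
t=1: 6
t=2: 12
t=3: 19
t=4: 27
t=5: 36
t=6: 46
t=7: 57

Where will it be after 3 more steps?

First differences are +5, +6, +7, +8, +9, +10, +11; their common second difference is +1 (constant acceleration).
step 8: 57 + 12 → 69
step 9: 69 + 13 → 82
step 10: 82 + 14 → 96

96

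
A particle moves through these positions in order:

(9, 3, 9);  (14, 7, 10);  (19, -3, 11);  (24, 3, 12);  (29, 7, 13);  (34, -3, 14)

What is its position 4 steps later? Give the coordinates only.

First: linear, +5 per step → 54 at step 9.
Second: cycles through 3, 7, -3 every 3 steps. Step 9 lands at position 0 of the cycle → 3.
Third: linear, +1 per step → 18 at step 9.

(54, 3, 18)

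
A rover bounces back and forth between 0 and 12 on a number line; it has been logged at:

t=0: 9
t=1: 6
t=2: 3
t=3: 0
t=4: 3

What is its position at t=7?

12

The value reflects between 0 and 12, moving 3 per step.
  step 5: 3 → 6
  step 6: 6 → 9
  step 7: 9 → 12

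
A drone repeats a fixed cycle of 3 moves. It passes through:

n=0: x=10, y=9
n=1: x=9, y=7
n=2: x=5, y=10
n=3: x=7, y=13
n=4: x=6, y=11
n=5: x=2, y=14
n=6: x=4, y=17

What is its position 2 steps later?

x=-1, y=18

Step-to-step displacements: (-1,-2), (-4,+3), (+2,+3), (-1,-2), (-4,+3), (+2,+3) — a repeating cycle of length 3.
step 7: apply (-1,-2) → x=3, y=15
step 8: apply (-4,+3) → x=-1, y=18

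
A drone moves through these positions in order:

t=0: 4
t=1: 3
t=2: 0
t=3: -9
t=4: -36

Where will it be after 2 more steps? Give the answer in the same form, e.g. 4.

Step-to-step displacements: -1, -3, -9, -27; each is 3× the previous.
step 5: -36 − 81 → -117
step 6: -117 − 243 → -360

-360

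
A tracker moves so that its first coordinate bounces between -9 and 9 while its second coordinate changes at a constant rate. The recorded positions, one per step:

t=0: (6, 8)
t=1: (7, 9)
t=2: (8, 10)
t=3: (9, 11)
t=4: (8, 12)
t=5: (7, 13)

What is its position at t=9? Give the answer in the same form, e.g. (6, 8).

The first coordinate reflects between -9 and 9, moving 1 per step.
  step 6: 7 → 6
  step 7: 6 → 5
  step 8: 5 → 4
  step 9: 4 → 3
The second coordinate changes by +1 each step: at step 9 it is 17.

(3, 17)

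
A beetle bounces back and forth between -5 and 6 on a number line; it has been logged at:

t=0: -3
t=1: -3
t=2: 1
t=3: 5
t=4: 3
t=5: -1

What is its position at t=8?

The value reflects between -5 and 6, moving 4 per step.
  step 6: -1 → -5
  step 7: -5 → -1
  step 8: -1 → 3

3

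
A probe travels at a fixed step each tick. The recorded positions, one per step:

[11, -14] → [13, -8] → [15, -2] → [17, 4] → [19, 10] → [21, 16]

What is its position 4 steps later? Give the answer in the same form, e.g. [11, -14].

[29, 40]

Constant displacement of [+2, +6] per step.
step 6: [21, 16] + [+2, +6] → [23, 22]
step 7: [23, 22] + [+2, +6] → [25, 28]
step 8: [25, 28] + [+2, +6] → [27, 34]
step 9: [27, 34] + [+2, +6] → [29, 40]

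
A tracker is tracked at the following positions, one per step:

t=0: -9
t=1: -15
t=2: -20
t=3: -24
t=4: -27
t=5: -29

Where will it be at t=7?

First differences are -6, -5, -4, -3, -2; their common second difference is +1 (constant acceleration).
step 6: -29 − 1 → -30
step 7: -30 + 0 → -30

-30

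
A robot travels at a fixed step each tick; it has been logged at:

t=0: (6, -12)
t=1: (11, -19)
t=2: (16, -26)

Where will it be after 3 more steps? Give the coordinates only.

(31, -47)

Constant displacement of (+5, -7) per step.
step 3: (16, -26) + (+5, -7) → (21, -33)
step 4: (21, -33) + (+5, -7) → (26, -40)
step 5: (26, -40) + (+5, -7) → (31, -47)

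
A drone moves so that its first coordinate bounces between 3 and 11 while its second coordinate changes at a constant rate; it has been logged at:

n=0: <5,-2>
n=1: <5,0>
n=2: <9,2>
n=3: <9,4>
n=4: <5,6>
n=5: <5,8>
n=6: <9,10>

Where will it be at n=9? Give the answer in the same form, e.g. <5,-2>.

The first coordinate reflects between 3 and 11, moving 4 per step.
  step 7: 9 → 9
  step 8: 9 → 5
  step 9: 5 → 5
The second coordinate changes by +2 each step: at step 9 it is 16.

<5,16>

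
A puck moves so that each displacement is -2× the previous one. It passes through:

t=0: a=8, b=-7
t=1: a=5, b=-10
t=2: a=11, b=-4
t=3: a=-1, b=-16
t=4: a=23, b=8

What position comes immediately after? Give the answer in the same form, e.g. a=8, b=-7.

Consecutive displacements (-3, -3), (+6, +6), (-12, -12), (+24, +24) scale by a factor of -2 each step.
step 5: a=23, b=8 + (-48, -48) → a=-25, b=-40

a=-25, b=-40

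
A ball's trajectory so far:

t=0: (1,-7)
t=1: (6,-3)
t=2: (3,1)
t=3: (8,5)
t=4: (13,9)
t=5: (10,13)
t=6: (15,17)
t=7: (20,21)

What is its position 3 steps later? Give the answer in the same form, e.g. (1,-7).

Step-to-step displacements: (+5,+4), (-3,+4), (+5,+4), (+5,+4), (-3,+4), (+5,+4), (+5,+4) — a repeating cycle of length 3.
step 8: apply (-3,+4) → (17,25)
step 9: apply (+5,+4) → (22,29)
step 10: apply (+5,+4) → (27,33)

(27,33)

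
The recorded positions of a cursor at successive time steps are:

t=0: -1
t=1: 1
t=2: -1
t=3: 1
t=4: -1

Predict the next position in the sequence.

1

Step-to-step displacements: +2, -2, +2, -2; each is -1× the previous.
step 5: -1 + 2 → 1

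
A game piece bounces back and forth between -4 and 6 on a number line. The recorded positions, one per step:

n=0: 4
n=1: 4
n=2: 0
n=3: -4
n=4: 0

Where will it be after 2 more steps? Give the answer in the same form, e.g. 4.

4

The value reflects between -4 and 6, moving 4 per step.
  step 5: 0 → 4
  step 6: 4 → 4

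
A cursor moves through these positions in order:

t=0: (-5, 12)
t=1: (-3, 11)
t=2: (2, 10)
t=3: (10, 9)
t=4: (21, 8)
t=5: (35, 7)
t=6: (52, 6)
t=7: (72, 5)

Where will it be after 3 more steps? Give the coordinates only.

Successive displacements: (+2, -1), (+5, -1), (+8, -1), (+11, -1), (+14, -1), (+17, -1), (+20, -1) — each changes by (+3, +0).
step 8: (72, 5) + (+23, -1) → (95, 4)
step 9: (95, 4) + (+26, -1) → (121, 3)
step 10: (121, 3) + (+29, -1) → (150, 2)

(150, 2)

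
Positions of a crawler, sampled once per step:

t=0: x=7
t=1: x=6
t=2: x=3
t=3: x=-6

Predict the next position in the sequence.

Consecutive displacements -1, -3, -9 scale by a factor of 3 each step.
step 4: -6 − 27 → x=-33

x=-33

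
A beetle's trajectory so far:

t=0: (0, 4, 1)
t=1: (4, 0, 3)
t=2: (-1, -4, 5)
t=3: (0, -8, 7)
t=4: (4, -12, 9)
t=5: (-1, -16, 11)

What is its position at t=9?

(0, -32, 19)

The first coordinate repeats the cycle [0, 4, -1] with period 3; step 9 mod 3 = 0, giving 0.
The second coordinate changes by -4 each step, so at step 9 it is 4 + 9·(-4) = -32.
The third coordinate changes by +2 each step, so at step 9 it is 1 + 9·(2) = 19.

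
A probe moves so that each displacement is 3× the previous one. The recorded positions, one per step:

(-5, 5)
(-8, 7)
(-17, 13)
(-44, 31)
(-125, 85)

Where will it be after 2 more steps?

Consecutive displacements (-3, +2), (-9, +6), (-27, +18), (-81, +54) scale by a factor of 3 each step.
step 5: (-125, 85) + (-243, +162) → (-368, 247)
step 6: (-368, 247) + (-729, +486) → (-1097, 733)

(-1097, 733)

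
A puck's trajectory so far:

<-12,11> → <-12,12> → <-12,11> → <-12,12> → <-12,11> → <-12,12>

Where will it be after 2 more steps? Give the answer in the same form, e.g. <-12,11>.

<-12,12>

Step-to-step displacements: <+0,+1>, <+0,-1>, <+0,+1>, <+0,-1>, <+0,+1> — a repeating cycle of length 2.
step 6: apply <+0,-1> → <-12,11>
step 7: apply <+0,+1> → <-12,12>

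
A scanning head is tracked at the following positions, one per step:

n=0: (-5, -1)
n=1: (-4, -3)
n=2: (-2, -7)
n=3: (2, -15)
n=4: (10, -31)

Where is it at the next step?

Step-to-step displacements: (+1, -2), (+2, -4), (+4, -8), (+8, -16); each is 2× the previous.
step 5: (10, -31) + (+16, -32) → (26, -63)

(26, -63)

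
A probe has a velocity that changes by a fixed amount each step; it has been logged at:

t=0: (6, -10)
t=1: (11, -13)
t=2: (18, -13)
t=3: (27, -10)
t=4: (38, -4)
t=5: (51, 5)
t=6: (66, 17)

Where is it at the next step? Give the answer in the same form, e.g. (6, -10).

Successive displacements: (+5, -3), (+7, +0), (+9, +3), (+11, +6), (+13, +9), (+15, +12) — each changes by (+2, +3).
step 7: (66, 17) + (+17, +15) → (83, 32)

(83, 32)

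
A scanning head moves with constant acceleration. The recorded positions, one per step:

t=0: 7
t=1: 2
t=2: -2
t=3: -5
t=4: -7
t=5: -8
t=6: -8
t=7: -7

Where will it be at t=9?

-2

Taking differences between consecutive positions: -5, -4, -3, -2, -1, +0, +1. These grow by +1 each step.
step 8: -7 + 2 → -5
step 9: -5 + 3 → -2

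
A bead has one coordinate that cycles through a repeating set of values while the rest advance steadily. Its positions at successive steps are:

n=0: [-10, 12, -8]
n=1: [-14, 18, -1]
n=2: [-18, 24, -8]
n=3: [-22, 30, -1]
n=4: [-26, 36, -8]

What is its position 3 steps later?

[-38, 54, -1]

First: linear, -4 per step → -38 at step 7.
Second: linear, +6 per step → 54 at step 7.
Third: cycles through -8, -1 every 2 steps. Step 7 lands at position 1 of the cycle → -1.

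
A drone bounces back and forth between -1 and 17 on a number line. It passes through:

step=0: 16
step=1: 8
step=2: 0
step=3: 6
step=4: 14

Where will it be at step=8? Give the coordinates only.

The value travels 8 per step and bounces off the walls at -1 and 17.
  step 5: 14 → 12
  step 6: 12 → 4
  step 7: 4 → 2
  step 8: 2 → 10

10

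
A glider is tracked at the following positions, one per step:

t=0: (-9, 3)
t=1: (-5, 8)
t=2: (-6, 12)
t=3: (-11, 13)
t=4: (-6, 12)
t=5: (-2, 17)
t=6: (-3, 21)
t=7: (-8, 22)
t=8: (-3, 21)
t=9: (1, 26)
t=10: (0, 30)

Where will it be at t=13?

Step-to-step displacements: (+4, +5), (-1, +4), (-5, +1), (+5, -1), (+4, +5), (-1, +4), (-5, +1), (+5, -1), (+4, +5), (-1, +4) — a repeating cycle of length 4.
step 11: apply (-5, +1) → (-5, 31)
step 12: apply (+5, -1) → (0, 30)
step 13: apply (+4, +5) → (4, 35)

(4, 35)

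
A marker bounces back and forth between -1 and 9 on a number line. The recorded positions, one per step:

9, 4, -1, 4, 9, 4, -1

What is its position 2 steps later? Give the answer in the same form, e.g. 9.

9

The value reflects between -1 and 9, moving 5 per step.
  step 7: -1 → 4
  step 8: 4 → 9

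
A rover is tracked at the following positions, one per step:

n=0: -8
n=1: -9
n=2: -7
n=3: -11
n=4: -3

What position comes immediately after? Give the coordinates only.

-19

Step-to-step displacements: -1, +2, -4, +8; each is -2× the previous.
step 5: -3 − 16 → -19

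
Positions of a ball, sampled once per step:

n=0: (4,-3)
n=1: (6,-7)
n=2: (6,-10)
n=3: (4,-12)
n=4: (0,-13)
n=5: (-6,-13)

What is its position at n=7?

(-24,-10)

First differences are (+2,-4), (+0,-3), (-2,-2), (-4,-1), (-6,+0); their common second difference is (-2,+1) (constant acceleration).
step 6: (-6,-13) + (-8,+1) → (-14,-12)
step 7: (-14,-12) + (-10,+2) → (-24,-10)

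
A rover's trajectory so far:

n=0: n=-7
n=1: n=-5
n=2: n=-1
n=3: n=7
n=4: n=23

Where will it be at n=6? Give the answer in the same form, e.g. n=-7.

Consecutive displacements +2, +4, +8, +16 scale by a factor of 2 each step.
step 5: 23 + 32 → n=55
step 6: 55 + 64 → n=119

n=119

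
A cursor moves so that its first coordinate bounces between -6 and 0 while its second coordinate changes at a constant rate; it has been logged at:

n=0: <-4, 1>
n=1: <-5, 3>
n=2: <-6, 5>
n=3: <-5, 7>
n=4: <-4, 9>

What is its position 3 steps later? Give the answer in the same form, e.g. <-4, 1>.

The first coordinate reflects between -6 and 0, moving 1 per step.
  step 5: -4 → -3
  step 6: -3 → -2
  step 7: -2 → -1
The second coordinate changes by +2 each step: at step 7 it is 15.

<-1, 15>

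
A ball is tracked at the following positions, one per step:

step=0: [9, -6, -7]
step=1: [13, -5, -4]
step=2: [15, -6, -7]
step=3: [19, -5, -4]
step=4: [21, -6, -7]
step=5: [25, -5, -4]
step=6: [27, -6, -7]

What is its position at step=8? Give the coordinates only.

Differencing gives [+4, +1, +3], [+2, -1, -3], [+4, +1, +3], [+2, -1, -3], [+4, +1, +3], [+2, -1, -3]. This is the pattern [+4, +1, +3], [+2, -1, -3] repeated.
step 7: apply [+4, +1, +3] → [31, -5, -4]
step 8: apply [+2, -1, -3] → [33, -6, -7]

[33, -6, -7]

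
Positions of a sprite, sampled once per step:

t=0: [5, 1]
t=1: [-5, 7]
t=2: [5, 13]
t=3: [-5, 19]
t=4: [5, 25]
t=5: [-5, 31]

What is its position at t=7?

The first coordinate repeats the cycle [5, -5] with period 2; step 7 mod 2 = 1, giving -5.
The second coordinate changes by +6 each step, so at step 7 it is 1 + 7·(6) = 43.

[-5, 43]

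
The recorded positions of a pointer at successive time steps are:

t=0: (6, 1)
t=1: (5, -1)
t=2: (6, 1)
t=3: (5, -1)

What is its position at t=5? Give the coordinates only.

Consecutive displacements (-1, -2), (+1, +2), (-1, -2) scale by a factor of -1 each step.
step 4: (5, -1) + (+1, +2) → (6, 1)
step 5: (6, 1) + (-1, -2) → (5, -1)

(5, -1)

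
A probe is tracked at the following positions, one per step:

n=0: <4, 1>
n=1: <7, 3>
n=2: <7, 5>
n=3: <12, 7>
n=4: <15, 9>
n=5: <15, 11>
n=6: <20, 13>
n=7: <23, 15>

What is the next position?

Step-to-step displacements: <+3, +2>, <+0, +2>, <+5, +2>, <+3, +2>, <+0, +2>, <+5, +2>, <+3, +2> — a repeating cycle of length 3.
step 8: apply <+0, +2> → <23, 17>

<23, 17>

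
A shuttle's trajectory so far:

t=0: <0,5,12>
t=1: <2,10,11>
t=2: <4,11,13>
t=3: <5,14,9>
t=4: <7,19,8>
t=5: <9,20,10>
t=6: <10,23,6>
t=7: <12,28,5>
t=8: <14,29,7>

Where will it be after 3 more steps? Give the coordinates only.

<19,38,4>

The moves between consecutive positions are <+2,+5,-1>, <+2,+1,+2>, <+1,+3,-4>, <+2,+5,-1>, <+2,+1,+2>, <+1,+3,-4>, <+2,+5,-1>, <+2,+1,+2>; they repeat the 3-cycle [<+2,+5,-1>, <+2,+1,+2>, <+1,+3,-4>].
step 9: apply <+1,+3,-4> → <15,32,3>
step 10: apply <+2,+5,-1> → <17,37,2>
step 11: apply <+2,+1,+2> → <19,38,4>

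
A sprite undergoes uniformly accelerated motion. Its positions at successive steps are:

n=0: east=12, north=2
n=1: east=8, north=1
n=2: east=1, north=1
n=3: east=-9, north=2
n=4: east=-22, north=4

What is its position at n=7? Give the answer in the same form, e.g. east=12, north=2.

First differences are (-4,-1), (-7,+0), (-10,+1), (-13,+2); their common second difference is (-3,+1) (constant acceleration).
step 5: east=-22, north=4 + (-16,+3) → east=-38, north=7
step 6: east=-38, north=7 + (-19,+4) → east=-57, north=11
step 7: east=-57, north=11 + (-22,+5) → east=-79, north=16

east=-79, north=16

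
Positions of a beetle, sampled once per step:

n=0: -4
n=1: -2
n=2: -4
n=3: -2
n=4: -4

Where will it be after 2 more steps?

-4

Consecutive displacements +2, -2, +2, -2 scale by a factor of -1 each step.
step 5: -4 + 2 → -2
step 6: -2 − 2 → -4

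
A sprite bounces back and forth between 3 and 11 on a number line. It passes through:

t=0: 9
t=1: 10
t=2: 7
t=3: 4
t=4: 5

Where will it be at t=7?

8

The value reflects between 3 and 11, moving 3 per step.
  step 5: 5 → 8
  step 6: 8 → 11
  step 7: 11 → 8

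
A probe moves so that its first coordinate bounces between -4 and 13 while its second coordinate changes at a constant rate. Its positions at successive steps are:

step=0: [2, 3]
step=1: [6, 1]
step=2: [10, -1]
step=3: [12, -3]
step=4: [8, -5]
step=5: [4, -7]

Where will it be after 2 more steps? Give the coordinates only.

[-4, -11]

The first coordinate travels 4 per step and bounces off the walls at -4 and 13.
  step 6: 4 → 0
  step 7: 0 → -4
The second coordinate changes by -2 each step: at step 7 it is -11.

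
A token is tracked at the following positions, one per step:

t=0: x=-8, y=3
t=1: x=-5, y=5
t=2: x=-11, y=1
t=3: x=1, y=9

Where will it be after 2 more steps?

x=25, y=25

Step-to-step displacements: (+3, +2), (-6, -4), (+12, +8); each is -2× the previous.
step 4: x=1, y=9 + (-24, -16) → x=-23, y=-7
step 5: x=-23, y=-7 + (+48, +32) → x=25, y=25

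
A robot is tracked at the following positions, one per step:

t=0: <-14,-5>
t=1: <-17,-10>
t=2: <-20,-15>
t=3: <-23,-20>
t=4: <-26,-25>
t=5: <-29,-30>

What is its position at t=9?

Each step adds <-3,-5> to the position.
step 6: <-29,-30> + <-3,-5> → <-32,-35>
step 7: <-32,-35> + <-3,-5> → <-35,-40>
step 8: <-35,-40> + <-3,-5> → <-38,-45>
step 9: <-38,-45> + <-3,-5> → <-41,-50>

<-41,-50>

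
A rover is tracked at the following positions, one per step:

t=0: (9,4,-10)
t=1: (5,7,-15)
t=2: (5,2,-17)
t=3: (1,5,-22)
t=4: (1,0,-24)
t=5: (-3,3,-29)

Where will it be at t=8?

Differencing gives (-4,+3,-5), (+0,-5,-2), (-4,+3,-5), (+0,-5,-2), (-4,+3,-5). This is the pattern (-4,+3,-5), (+0,-5,-2) repeated.
step 6: apply (+0,-5,-2) → (-3,-2,-31)
step 7: apply (-4,+3,-5) → (-7,1,-36)
step 8: apply (+0,-5,-2) → (-7,-4,-38)

(-7,-4,-38)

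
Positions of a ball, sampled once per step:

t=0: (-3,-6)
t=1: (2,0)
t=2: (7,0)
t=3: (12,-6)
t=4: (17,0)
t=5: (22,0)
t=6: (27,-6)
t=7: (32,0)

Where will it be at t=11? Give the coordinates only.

(52,0)

The first coordinate changes by +5 each step, so at step 11 it is -3 + 11·(5) = 52.
The second coordinate repeats the cycle [-6, 0, 0] with period 3; step 11 mod 3 = 2, giving 0.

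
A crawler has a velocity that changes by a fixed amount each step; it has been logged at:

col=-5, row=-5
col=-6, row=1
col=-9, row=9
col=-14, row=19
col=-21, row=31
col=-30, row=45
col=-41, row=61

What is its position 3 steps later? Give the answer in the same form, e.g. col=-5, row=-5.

col=-86, row=121

First differences are (-1,+6), (-3,+8), (-5,+10), (-7,+12), (-9,+14), (-11,+16); their common second difference is (-2,+2) (constant acceleration).
step 7: col=-41, row=61 + (-13,+18) → col=-54, row=79
step 8: col=-54, row=79 + (-15,+20) → col=-69, row=99
step 9: col=-69, row=99 + (-17,+22) → col=-86, row=121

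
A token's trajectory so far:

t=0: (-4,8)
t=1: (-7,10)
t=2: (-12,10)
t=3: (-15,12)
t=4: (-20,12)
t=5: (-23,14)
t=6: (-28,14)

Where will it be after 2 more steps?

The moves between consecutive positions are (-3,+2), (-5,+0), (-3,+2), (-5,+0), (-3,+2), (-5,+0); they repeat the 2-cycle [(-3,+2), (-5,+0)].
step 7: apply (-3,+2) → (-31,16)
step 8: apply (-5,+0) → (-36,16)

(-36,16)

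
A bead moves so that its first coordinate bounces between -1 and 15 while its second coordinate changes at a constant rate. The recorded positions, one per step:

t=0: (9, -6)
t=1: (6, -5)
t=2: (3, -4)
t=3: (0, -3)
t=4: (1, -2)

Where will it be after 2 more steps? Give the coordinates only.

The first coordinate reflects between -1 and 15, moving 3 per step.
  step 5: 1 → 4
  step 6: 4 → 7
The second coordinate changes by +1 each step: at step 6 it is 0.

(7, 0)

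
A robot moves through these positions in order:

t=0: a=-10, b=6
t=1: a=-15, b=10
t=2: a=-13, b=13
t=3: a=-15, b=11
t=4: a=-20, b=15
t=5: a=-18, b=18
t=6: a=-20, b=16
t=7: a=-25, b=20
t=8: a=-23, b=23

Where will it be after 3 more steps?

Step-to-step displacements: (-5, +4), (+2, +3), (-2, -2), (-5, +4), (+2, +3), (-2, -2), (-5, +4), (+2, +3) — a repeating cycle of length 3.
step 9: apply (-2, -2) → a=-25, b=21
step 10: apply (-5, +4) → a=-30, b=25
step 11: apply (+2, +3) → a=-28, b=28

a=-28, b=28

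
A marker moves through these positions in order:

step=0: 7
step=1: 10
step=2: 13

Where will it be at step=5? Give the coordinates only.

Constant displacement of +3 per step.
step 3: 13 + 3 → 16
step 4: 16 + 3 → 19
step 5: 19 + 3 → 22

22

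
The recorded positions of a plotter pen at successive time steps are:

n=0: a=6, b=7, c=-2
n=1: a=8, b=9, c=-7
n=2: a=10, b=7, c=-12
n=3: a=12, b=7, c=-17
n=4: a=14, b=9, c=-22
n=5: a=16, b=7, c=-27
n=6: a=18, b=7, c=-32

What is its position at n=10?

a=26, b=9, c=-52

A: linear, +2 per step → 26 at step 10.
B: cycles through 7, 9, 7 every 3 steps. Step 10 lands at position 1 of the cycle → 9.
C: linear, -5 per step → -52 at step 10.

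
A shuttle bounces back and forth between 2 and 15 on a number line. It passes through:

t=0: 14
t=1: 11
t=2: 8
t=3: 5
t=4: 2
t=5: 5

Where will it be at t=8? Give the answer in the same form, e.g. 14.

The value reflects between 2 and 15, moving 3 per step.
  step 6: 5 → 8
  step 7: 8 → 11
  step 8: 11 → 14

14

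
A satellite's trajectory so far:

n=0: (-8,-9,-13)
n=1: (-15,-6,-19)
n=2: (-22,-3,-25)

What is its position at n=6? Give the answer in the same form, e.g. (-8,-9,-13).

(-50,9,-49)

The position changes by (-7,+3,-6) every step.
step 3: (-22,-3,-25) + (-7,+3,-6) → (-29,0,-31)
step 4: (-29,0,-31) + (-7,+3,-6) → (-36,3,-37)
step 5: (-36,3,-37) + (-7,+3,-6) → (-43,6,-43)
step 6: (-43,6,-43) + (-7,+3,-6) → (-50,9,-49)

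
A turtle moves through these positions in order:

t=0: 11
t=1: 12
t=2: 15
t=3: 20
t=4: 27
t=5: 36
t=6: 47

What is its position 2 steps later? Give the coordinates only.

75

Successive displacements: +1, +3, +5, +7, +9, +11 — each changes by +2.
step 7: 47 + 13 → 60
step 8: 60 + 15 → 75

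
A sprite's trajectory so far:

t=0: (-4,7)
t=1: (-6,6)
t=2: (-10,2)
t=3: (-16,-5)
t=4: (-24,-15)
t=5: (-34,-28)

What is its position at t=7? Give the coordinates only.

Taking differences between consecutive positions: (-2,-1), (-4,-4), (-6,-7), (-8,-10), (-10,-13). These grow by (-2,-3) each step.
step 6: (-34,-28) + (-12,-16) → (-46,-44)
step 7: (-46,-44) + (-14,-19) → (-60,-63)

(-60,-63)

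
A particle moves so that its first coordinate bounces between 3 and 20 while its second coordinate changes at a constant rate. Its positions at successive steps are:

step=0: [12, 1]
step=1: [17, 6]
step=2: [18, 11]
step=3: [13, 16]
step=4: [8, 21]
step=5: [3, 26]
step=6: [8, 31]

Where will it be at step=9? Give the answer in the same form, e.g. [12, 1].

The first coordinate travels 5 per step and bounces off the walls at 3 and 20.
  step 7: 8 → 13
  step 8: 13 → 18
  step 9: 18 → 17
The second coordinate changes by +5 each step: at step 9 it is 46.

[17, 46]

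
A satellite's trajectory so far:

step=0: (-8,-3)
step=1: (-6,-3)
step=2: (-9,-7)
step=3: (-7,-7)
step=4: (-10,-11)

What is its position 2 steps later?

(-11,-15)

The moves between consecutive positions are (+2,+0), (-3,-4), (+2,+0), (-3,-4); they repeat the 2-cycle [(+2,+0), (-3,-4)].
step 5: apply (+2,+0) → (-8,-11)
step 6: apply (-3,-4) → (-11,-15)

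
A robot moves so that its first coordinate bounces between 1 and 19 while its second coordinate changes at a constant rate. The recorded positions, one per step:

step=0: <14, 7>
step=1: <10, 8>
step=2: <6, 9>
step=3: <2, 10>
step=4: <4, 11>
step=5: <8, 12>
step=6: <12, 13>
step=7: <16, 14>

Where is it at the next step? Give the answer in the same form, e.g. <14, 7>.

<18, 15>

The first coordinate reflects between 1 and 19, moving 4 per step.
  step 8: 16 → 18
The second coordinate changes by +1 each step: at step 8 it is 15.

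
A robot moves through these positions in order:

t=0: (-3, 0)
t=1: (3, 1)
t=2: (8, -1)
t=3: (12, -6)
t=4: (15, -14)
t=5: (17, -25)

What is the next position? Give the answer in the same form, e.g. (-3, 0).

Successive displacements: (+6, +1), (+5, -2), (+4, -5), (+3, -8), (+2, -11) — each changes by (-1, -3).
step 6: (17, -25) + (+1, -14) → (18, -39)

(18, -39)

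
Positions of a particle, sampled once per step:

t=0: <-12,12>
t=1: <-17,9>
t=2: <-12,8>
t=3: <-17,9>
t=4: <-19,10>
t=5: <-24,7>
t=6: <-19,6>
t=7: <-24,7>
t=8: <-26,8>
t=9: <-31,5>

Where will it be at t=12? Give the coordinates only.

<-33,6>

Step-to-step displacements: <-5,-3>, <+5,-1>, <-5,+1>, <-2,+1>, <-5,-3>, <+5,-1>, <-5,+1>, <-2,+1>, <-5,-3> — a repeating cycle of length 4.
step 10: apply <+5,-1> → <-26,4>
step 11: apply <-5,+1> → <-31,5>
step 12: apply <-2,+1> → <-33,6>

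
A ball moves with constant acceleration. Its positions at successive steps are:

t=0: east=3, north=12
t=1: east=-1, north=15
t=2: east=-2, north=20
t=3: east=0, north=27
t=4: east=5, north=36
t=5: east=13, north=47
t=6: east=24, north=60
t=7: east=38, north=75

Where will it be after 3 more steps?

east=98, north=132

First differences are (-4, +3), (-1, +5), (+2, +7), (+5, +9), (+8, +11), (+11, +13), (+14, +15); their common second difference is (+3, +2) (constant acceleration).
step 8: east=38, north=75 + (+17, +17) → east=55, north=92
step 9: east=55, north=92 + (+20, +19) → east=75, north=111
step 10: east=75, north=111 + (+23, +21) → east=98, north=132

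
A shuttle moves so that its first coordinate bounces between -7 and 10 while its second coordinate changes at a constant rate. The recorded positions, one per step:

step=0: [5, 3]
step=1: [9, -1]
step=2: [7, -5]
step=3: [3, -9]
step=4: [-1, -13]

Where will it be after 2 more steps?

[-5, -21]

The first coordinate travels 4 per step and bounces off the walls at -7 and 10.
  step 5: -1 → -5
  step 6: -5 → -5
The second coordinate changes by -4 each step: at step 6 it is -21.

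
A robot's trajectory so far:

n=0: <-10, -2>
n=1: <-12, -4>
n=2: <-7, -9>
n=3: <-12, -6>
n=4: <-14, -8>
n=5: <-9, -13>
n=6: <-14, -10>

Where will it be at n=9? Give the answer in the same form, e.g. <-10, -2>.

Step-to-step displacements: <-2, -2>, <+5, -5>, <-5, +3>, <-2, -2>, <+5, -5>, <-5, +3> — a repeating cycle of length 3.
step 7: apply <-2, -2> → <-16, -12>
step 8: apply <+5, -5> → <-11, -17>
step 9: apply <-5, +3> → <-16, -14>

<-16, -14>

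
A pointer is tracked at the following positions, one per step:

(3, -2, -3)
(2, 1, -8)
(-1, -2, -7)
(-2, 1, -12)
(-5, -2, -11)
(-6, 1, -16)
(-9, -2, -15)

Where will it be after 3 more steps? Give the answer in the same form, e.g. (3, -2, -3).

Step-to-step displacements: (-1, +3, -5), (-3, -3, +1), (-1, +3, -5), (-3, -3, +1), (-1, +3, -5), (-3, -3, +1) — a repeating cycle of length 2.
step 7: apply (-1, +3, -5) → (-10, 1, -20)
step 8: apply (-3, -3, +1) → (-13, -2, -19)
step 9: apply (-1, +3, -5) → (-14, 1, -24)

(-14, 1, -24)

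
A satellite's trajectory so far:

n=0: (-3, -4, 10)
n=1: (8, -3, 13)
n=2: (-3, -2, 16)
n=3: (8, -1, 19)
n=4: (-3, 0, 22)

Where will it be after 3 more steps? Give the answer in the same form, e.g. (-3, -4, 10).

First: cycles through -3, 8 every 2 steps. Step 7 lands at position 1 of the cycle → 8.
Second: linear, +1 per step → 3 at step 7.
Third: linear, +3 per step → 31 at step 7.

(8, 3, 31)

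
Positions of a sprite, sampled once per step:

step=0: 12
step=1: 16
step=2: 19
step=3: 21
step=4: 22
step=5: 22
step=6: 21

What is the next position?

Successive displacements: +4, +3, +2, +1, +0, -1 — each changes by -1.
step 7: 21 − 2 → 19

19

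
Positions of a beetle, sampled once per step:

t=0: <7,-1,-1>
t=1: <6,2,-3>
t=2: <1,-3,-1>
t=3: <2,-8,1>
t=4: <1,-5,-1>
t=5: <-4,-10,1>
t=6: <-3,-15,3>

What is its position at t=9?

<-8,-22,5>

Differencing gives <-1,+3,-2>, <-5,-5,+2>, <+1,-5,+2>, <-1,+3,-2>, <-5,-5,+2>, <+1,-5,+2>. This is the pattern <-1,+3,-2>, <-5,-5,+2>, <+1,-5,+2> repeated.
step 7: apply <-1,+3,-2> → <-4,-12,1>
step 8: apply <-5,-5,+2> → <-9,-17,3>
step 9: apply <+1,-5,+2> → <-8,-22,5>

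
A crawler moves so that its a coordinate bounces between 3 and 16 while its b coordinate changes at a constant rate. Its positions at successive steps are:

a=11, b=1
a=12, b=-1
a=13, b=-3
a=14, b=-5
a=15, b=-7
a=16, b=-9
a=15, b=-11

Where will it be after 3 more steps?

a=12, b=-17

The a coordinate reflects between 3 and 16, moving 1 per step.
  step 7: 15 → 14
  step 8: 14 → 13
  step 9: 13 → 12
The b coordinate changes by -2 each step: at step 9 it is -17.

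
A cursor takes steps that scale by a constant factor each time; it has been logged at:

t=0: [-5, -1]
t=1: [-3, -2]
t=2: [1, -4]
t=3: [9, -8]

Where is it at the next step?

Step-to-step displacements: [+2, -1], [+4, -2], [+8, -4]; each is 2× the previous.
step 4: [9, -8] + [+16, -8] → [25, -16]

[25, -16]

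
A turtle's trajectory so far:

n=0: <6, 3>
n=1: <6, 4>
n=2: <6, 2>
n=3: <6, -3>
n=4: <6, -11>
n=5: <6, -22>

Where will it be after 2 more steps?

<6, -53>

First differences are <+0, +1>, <+0, -2>, <+0, -5>, <+0, -8>, <+0, -11>; their common second difference is <+0, -3> (constant acceleration).
step 6: <6, -22> + <+0, -14> → <6, -36>
step 7: <6, -36> + <+0, -17> → <6, -53>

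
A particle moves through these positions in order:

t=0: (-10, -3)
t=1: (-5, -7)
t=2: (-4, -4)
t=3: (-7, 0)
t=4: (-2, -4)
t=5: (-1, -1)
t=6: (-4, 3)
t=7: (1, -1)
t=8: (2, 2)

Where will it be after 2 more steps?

(4, 2)

The moves between consecutive positions are (+5, -4), (+1, +3), (-3, +4), (+5, -4), (+1, +3), (-3, +4), (+5, -4), (+1, +3); they repeat the 3-cycle [(+5, -4), (+1, +3), (-3, +4)].
step 9: apply (-3, +4) → (-1, 6)
step 10: apply (+5, -4) → (4, 2)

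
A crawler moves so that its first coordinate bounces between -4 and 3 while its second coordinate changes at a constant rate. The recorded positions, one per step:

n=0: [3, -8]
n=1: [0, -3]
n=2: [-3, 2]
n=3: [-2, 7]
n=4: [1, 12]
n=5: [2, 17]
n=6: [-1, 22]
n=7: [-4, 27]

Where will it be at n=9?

The first coordinate travels 3 per step and bounces off the walls at -4 and 3.
  step 8: -4 → -1
  step 9: -1 → 2
The second coordinate changes by +5 each step: at step 9 it is 37.

[2, 37]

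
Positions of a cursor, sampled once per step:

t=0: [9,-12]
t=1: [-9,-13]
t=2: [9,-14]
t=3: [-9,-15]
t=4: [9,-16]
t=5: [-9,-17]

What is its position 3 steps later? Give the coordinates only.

First: cycles through 9, -9 every 2 steps. Step 8 lands at position 0 of the cycle → 9.
Second: linear, -1 per step → -20 at step 8.

[9,-20]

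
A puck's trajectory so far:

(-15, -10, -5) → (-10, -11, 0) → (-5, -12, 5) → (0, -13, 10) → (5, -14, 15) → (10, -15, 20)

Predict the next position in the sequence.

(15, -16, 25)

Constant displacement of (+5, -1, +5) per step.
step 6: (10, -15, 20) + (+5, -1, +5) → (15, -16, 25)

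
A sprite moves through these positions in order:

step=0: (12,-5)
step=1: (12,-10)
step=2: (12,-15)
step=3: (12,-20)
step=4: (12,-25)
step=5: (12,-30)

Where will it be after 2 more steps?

The position changes by (+0,-5) every step.
step 6: (12,-30) + (+0,-5) → (12,-35)
step 7: (12,-35) + (+0,-5) → (12,-40)

(12,-40)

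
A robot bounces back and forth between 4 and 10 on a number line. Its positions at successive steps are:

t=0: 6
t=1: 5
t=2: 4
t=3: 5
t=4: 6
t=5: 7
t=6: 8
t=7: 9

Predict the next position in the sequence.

10

The value reflects between 4 and 10, moving 1 per step.
  step 8: 9 → 10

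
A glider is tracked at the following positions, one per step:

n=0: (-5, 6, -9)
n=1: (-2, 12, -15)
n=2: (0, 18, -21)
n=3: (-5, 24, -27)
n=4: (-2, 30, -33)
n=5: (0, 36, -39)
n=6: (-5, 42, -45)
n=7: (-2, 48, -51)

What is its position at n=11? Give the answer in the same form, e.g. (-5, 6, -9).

First: cycles through -5, -2, 0 every 3 steps. Step 11 lands at position 2 of the cycle → 0.
Second: linear, +6 per step → 72 at step 11.
Third: linear, -6 per step → -75 at step 11.

(0, 72, -75)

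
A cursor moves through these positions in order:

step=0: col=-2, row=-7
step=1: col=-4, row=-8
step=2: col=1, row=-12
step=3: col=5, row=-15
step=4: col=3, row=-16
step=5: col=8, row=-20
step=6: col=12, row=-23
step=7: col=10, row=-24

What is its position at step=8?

Differencing gives (-2, -1), (+5, -4), (+4, -3), (-2, -1), (+5, -4), (+4, -3), (-2, -1). This is the pattern (-2, -1), (+5, -4), (+4, -3) repeated.
step 8: apply (+5, -4) → col=15, row=-28

col=15, row=-28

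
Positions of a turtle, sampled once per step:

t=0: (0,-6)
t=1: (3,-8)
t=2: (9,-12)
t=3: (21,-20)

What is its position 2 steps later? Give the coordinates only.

The jumps are (+3,-2), (+6,-4), (+12,-8) — a geometric progression with ratio 2.
step 4: (21,-20) + (+24,-16) → (45,-36)
step 5: (45,-36) + (+48,-32) → (93,-68)

(93,-68)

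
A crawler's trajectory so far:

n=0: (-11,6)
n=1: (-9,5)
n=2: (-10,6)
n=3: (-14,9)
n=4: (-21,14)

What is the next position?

(-31,21)

Taking differences between consecutive positions: (+2,-1), (-1,+1), (-4,+3), (-7,+5). These grow by (-3,+2) each step.
step 5: (-21,14) + (-10,+7) → (-31,21)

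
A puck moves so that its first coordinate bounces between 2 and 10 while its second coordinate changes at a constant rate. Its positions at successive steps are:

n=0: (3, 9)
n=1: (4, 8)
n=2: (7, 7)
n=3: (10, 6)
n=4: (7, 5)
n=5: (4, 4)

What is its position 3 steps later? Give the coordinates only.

The first coordinate travels 3 per step and bounces off the walls at 2 and 10.
  step 6: 4 → 3
  step 7: 3 → 6
  step 8: 6 → 9
The second coordinate changes by -1 each step: at step 8 it is 1.

(9, 1)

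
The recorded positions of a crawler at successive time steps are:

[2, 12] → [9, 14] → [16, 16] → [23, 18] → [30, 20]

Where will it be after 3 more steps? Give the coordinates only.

The position changes by [+7, +2] every step.
step 5: [30, 20] + [+7, +2] → [37, 22]
step 6: [37, 22] + [+7, +2] → [44, 24]
step 7: [44, 24] + [+7, +2] → [51, 26]

[51, 26]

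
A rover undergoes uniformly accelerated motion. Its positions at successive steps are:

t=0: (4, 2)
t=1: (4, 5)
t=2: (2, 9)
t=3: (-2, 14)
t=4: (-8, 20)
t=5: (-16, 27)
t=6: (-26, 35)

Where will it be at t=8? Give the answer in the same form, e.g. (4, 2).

Taking differences between consecutive positions: (+0, +3), (-2, +4), (-4, +5), (-6, +6), (-8, +7), (-10, +8). These grow by (-2, +1) each step.
step 7: (-26, 35) + (-12, +9) → (-38, 44)
step 8: (-38, 44) + (-14, +10) → (-52, 54)

(-52, 54)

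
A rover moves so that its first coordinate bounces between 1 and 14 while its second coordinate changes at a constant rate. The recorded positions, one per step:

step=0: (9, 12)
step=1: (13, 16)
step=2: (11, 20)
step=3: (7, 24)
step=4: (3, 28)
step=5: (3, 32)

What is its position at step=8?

(13, 44)

The first coordinate reflects between 1 and 14, moving 4 per step.
  step 6: 3 → 7
  step 7: 7 → 11
  step 8: 11 → 13
The second coordinate changes by +4 each step: at step 8 it is 44.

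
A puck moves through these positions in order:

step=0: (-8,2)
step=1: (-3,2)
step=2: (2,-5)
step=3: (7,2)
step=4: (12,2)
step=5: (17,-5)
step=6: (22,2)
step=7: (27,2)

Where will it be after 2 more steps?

(37,2)

The first coordinate changes by +5 each step, so at step 9 it is -8 + 9·(5) = 37.
The second coordinate repeats the cycle [2, 2, -5] with period 3; step 9 mod 3 = 0, giving 2.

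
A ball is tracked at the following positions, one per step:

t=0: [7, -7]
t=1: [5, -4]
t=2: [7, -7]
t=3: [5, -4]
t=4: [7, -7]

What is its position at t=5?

[5, -4]

Consecutive displacements [-2, +3], [+2, -3], [-2, +3], [+2, -3] scale by a factor of -1 each step.
step 5: [7, -7] + [-2, +3] → [5, -4]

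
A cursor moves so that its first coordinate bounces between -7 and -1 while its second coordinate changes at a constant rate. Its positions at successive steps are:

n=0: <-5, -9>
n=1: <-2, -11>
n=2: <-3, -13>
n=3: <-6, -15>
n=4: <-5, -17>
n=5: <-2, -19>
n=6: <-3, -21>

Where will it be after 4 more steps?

<-3, -29>

The first coordinate travels 3 per step and bounces off the walls at -7 and -1.
  step 7: -3 → -6
  step 8: -6 → -5
  step 9: -5 → -2
  step 10: -2 → -3
The second coordinate changes by -2 each step: at step 10 it is -29.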